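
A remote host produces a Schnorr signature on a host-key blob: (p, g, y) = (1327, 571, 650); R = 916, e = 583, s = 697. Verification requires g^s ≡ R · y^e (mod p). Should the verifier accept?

accept

g^s mod p:
571^697 mod 1327 = 962
R · y^e mod p:
650^583 mod 1327 = 1273
916·1273 = 1166068 ≡ 962 (mod 1327)
962 ≡ 962 (mod 1327); signature holds.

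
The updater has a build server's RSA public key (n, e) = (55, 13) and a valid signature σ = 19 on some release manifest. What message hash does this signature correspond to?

39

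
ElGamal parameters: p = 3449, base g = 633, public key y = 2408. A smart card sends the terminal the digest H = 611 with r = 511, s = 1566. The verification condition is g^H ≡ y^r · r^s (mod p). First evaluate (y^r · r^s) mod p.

1059

2408^2 = 5798464 ≡ 695
2408^4 ≡ 695^2 = 483025 ≡ 165
2408^8 ≡ 165^2 = 27225 ≡ 3082
2408^16 ≡ 3082^2 = 9498724 ≡ 178
2408^32 ≡ 178^2 = 31684 ≡ 643
2408^64 ≡ 643^2 = 413449 ≡ 3018
2408^128 ≡ 3018^2 = 9108324 ≡ 2964
2408^256 ≡ 2964^2 = 8785296 ≡ 693
511 = 256 + 128 + 64 + 32 + 16 + 8 + 4 + 2 + 1, so 2408^511 ≡ 693·2964·3018·643·178·3082·165·695·2408 ≡ 3097 (mod 3449)
511^2 = 261121 ≡ 2446
511^4 ≡ 2446^2 = 5982916 ≡ 2350
511^8 ≡ 2350^2 = 5522500 ≡ 651
511^16 ≡ 651^2 = 423801 ≡ 3023
511^32 ≡ 3023^2 = 9138529 ≡ 2128
511^64 ≡ 2128^2 = 4528384 ≡ 3296
511^128 ≡ 3296^2 = 10863616 ≡ 2715
511^256 ≡ 2715^2 = 7371225 ≡ 712
511^512 ≡ 712^2 = 506944 ≡ 3390
511^1024 ≡ 3390^2 = 11492100 ≡ 32
1566 = 1024 + 512 + 16 + 8 + 4 + 2, so 511^1566 ≡ 32·3390·3023·651·2350·2446 ≡ 3397 (mod 3449)
y^r · r^s ≡ 3097·3397 = 10520509 ≡ 1059 (mod 3449)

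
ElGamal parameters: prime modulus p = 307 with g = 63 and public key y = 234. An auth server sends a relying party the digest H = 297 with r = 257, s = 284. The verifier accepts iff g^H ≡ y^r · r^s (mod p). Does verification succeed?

Left side g^H mod p:
63^297 mod 307 = 64
Right side y^r · r^s mod p:
234^257 mod 307 = 169
257^284 mod 307 = 222
169·222 = 37518 ≡ 64 (mod 307)
64 ≡ 64 (mod 307), so the signature is genuine.

passes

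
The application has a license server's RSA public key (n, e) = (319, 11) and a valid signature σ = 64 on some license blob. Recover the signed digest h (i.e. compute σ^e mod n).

9

Squares mod 319: σ^1≡64, σ^2≡268, σ^4≡49, σ^8≡168
11 = 8 + 2 + 1, so σ^11 ≡ 168·268·64 ≡ 9 (mod 319)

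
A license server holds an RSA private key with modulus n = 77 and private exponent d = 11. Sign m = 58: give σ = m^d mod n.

25

m^2 ≡ 58^2 = 3364 ≡ 53
m^4 ≡ 53^2 = 2809 ≡ 37
m^8 ≡ 37^2 = 1369 ≡ 60
11 = 8 + 2 + 1, so m^11 ≡ 60·53·58 ≡ 25 (mod 77)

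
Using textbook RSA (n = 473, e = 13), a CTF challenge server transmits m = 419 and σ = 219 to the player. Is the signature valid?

invalid

Squares mod 473: σ^1≡219, σ^2≡188, σ^4≡342, σ^8≡133
13 = 8 + 4 + 1, so σ^13 ≡ 133·342·219 ≡ 54 (mod 473)
The recovered value 54 does not match the digest 419.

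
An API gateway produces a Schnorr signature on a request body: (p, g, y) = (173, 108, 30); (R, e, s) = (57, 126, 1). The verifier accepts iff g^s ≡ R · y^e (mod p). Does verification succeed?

fails

g^s mod p:
108^1 mod 173 = 108
R · y^e mod p:
30^2 = 900 ≡ 35
30^4 ≡ 35^2 = 1225 ≡ 14
30^8 ≡ 14^2 = 196 ≡ 23
30^16 ≡ 23^2 = 529 ≡ 10
30^32 ≡ 10^2 = 100
30^64 ≡ 100^2 = 10000 ≡ 139
126 = 64 + 32 + 16 + 8 + 4 + 2, so 30^126 ≡ 139·100·10·23·14·35 ≡ 122 (mod 173)
57·122 = 6954 ≡ 34 (mod 173)
108 ≠ 34; the check fails.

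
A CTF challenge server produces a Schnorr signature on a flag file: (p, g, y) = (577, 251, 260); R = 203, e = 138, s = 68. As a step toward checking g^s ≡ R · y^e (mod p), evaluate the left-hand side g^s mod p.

251^2 = 63001 ≡ 108
251^4 ≡ 108^2 = 11664 ≡ 124
251^8 ≡ 124^2 = 15376 ≡ 374
251^16 ≡ 374^2 = 139876 ≡ 242
251^32 ≡ 242^2 = 58564 ≡ 287
251^64 ≡ 287^2 = 82369 ≡ 435
68 = 64 + 4, so 251^68 ≡ 435·124 ≡ 279 (mod 577)

279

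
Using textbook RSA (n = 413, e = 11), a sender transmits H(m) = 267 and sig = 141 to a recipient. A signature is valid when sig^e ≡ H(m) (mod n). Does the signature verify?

sig^2 ≡ 141^2 = 19881 ≡ 57
sig^4 ≡ 57^2 = 3249 ≡ 358
sig^8 ≡ 358^2 = 128164 ≡ 134
11 = 8 + 2 + 1, so sig^11 ≡ 134·57·141 ≡ 267 (mod 413)
sig^11 mod 413 = 267 matches H(m).

verifies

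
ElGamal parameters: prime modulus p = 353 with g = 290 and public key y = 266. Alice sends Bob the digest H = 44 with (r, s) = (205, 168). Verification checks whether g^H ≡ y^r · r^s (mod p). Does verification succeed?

fails

Left side g^H mod p:
290^2 = 84100 ≡ 86
290^4 ≡ 86^2 = 7396 ≡ 336
290^8 ≡ 336^2 = 112896 ≡ 289
290^16 ≡ 289^2 = 83521 ≡ 213
290^32 ≡ 213^2 = 45369 ≡ 185
44 = 32 + 8 + 4, so 290^44 ≡ 185·289·336 ≡ 70 (mod 353)
Right side y^r · r^s mod p:
266^2 = 70756 ≡ 156
266^4 ≡ 156^2 = 24336 ≡ 332
266^8 ≡ 332^2 = 110224 ≡ 88
266^16 ≡ 88^2 = 7744 ≡ 331
266^32 ≡ 331^2 = 109561 ≡ 131
266^64 ≡ 131^2 = 17161 ≡ 217
266^128 ≡ 217^2 = 47089 ≡ 140
205 = 128 + 64 + 8 + 4 + 1, so 266^205 ≡ 140·217·88·332·266 ≡ 12 (mod 353)
205^2 = 42025 ≡ 18
205^4 ≡ 18^2 = 324
205^8 ≡ 324^2 = 104976 ≡ 135
205^16 ≡ 135^2 = 18225 ≡ 222
205^32 ≡ 222^2 = 49284 ≡ 217
205^64 ≡ 217^2 = 47089 ≡ 140
205^128 ≡ 140^2 = 19600 ≡ 185
168 = 128 + 32 + 8, so 205^168 ≡ 185·217·135 ≡ 319 (mod 353)
12·319 = 3828 ≡ 298 (mod 353)
70 ≠ 298, so verification fails.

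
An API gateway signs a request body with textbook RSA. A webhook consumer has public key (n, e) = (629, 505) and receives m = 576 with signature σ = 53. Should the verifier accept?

σ^2 ≡ 53^2 = 2809 ≡ 293
σ^4 ≡ 293^2 = 85849 ≡ 305
σ^8 ≡ 305^2 = 93025 ≡ 562
σ^16 ≡ 562^2 = 315844 ≡ 86
σ^32 ≡ 86^2 = 7396 ≡ 477
σ^64 ≡ 477^2 = 227529 ≡ 460
σ^128 ≡ 460^2 = 211600 ≡ 256
σ^256 ≡ 256^2 = 65536 ≡ 120
505 = 256 + 128 + 64 + 32 + 16 + 8 + 1, so σ^505 ≡ 120·256·460·477·86·562·53 ≡ 53 (mod 629)
The recovered value 53 does not match the digest 576.

reject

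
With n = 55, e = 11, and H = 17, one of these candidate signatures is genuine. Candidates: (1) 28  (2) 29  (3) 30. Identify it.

Candidate 1: Squares mod 55: 28^1≡28, 28^2≡14, 28^4≡31, 28^8≡26; 11 = 8 + 2 + 1, so 28^11 ≡ 26·14·28 ≡ 17 (mod 55)
  → matches H = 17
Candidate 2: Squares mod 55: 29^1≡29, 29^2≡16, 29^4≡36, 29^8≡31; 11 = 8 + 2 + 1, so 29^11 ≡ 31·16·29 ≡ 29 (mod 55)
Candidate 3: Squares mod 55: 30^1≡30, 30^2≡20, 30^4≡15, 30^8≡5; 11 = 8 + 2 + 1, so 30^11 ≡ 5·20·30 ≡ 30 (mod 55)

1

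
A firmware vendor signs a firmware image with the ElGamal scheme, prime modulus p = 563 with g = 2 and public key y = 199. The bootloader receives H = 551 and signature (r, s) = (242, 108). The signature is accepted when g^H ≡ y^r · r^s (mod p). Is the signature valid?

invalid

Left side g^H mod p:
Squares mod 563: 2^1≡2, 2^2≡4, 2^4≡16, 2^8≡256, 2^16≡228, 2^32≡188, 2^64≡438, 2^128≡424, 2^256≡179, 2^512≡513
551 = 512 + 32 + 4 + 2 + 1, so 2^551 ≡ 513·188·16·4·2 ≡ 494 (mod 563)
Right side y^r · r^s mod p:
Squares mod 563: 199^1≡199, 199^2≡191, 199^4≡449, 199^8≡47, 199^16≡520, 199^32≡160, 199^64≡265, 199^128≡413
242 = 128 + 64 + 32 + 16 + 2, so 199^242 ≡ 413·265·160·520·191 ≡ 534 (mod 563)
Squares mod 563: 242^1≡242, 242^2≡12, 242^4≡144, 242^8≡468, 242^16≡17, 242^32≡289, 242^64≡197
108 = 64 + 32 + 8 + 4, so 242^108 ≡ 197·289·468·144 ≡ 63 (mod 563)
534·63 = 33642 ≡ 425 (mod 563)
494 ≠ 425, so verification fails.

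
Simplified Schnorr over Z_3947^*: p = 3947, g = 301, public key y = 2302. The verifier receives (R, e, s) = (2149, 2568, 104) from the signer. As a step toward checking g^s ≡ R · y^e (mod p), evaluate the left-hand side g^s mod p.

301^104 mod 3947 = 2326

2326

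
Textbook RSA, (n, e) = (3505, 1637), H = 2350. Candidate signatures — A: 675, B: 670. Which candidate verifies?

Candidate A: 675^1637 mod 3505 = 1630
Candidate B: 670^1637 mod 3505 = 2350
  → matches H = 2350

B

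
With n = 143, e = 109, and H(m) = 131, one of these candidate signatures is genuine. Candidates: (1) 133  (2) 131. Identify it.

Candidate 1: 133^109 mod 143 = 133
Candidate 2: 131^109 mod 143 = 131
  → matches H(m) = 131

2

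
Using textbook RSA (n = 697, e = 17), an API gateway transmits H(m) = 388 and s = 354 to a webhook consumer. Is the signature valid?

s^2 ≡ 354^2 = 125316 ≡ 553
s^4 ≡ 553^2 = 305809 ≡ 523
s^8 ≡ 523^2 = 273529 ≡ 305
s^16 ≡ 305^2 = 93025 ≡ 324
17 = 16 + 1, so s^17 ≡ 324·354 ≡ 388 (mod 697)
s^17 mod 697 = 388 matches H(m).

valid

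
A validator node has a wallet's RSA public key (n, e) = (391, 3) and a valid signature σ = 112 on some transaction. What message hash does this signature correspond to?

σ^3 mod 391 = 65

65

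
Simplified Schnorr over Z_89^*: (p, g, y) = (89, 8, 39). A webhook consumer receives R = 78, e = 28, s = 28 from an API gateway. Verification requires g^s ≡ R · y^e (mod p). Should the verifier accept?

reject

g^s mod p:
8^2 = 64
8^4 ≡ 64^2 = 4096 ≡ 2
8^8 ≡ 2^2 = 4
8^16 ≡ 4^2 = 16
28 = 16 + 8 + 4, so 8^28 ≡ 16·4·2 ≡ 39 (mod 89)
R · y^e mod p:
39^2 = 1521 ≡ 8
39^4 ≡ 8^2 = 64
39^8 ≡ 64^2 = 4096 ≡ 2
39^16 ≡ 2^2 = 4
28 = 16 + 8 + 4, so 39^28 ≡ 4·2·64 ≡ 67 (mod 89)
78·67 = 5226 ≡ 64 (mod 89)
39 ≠ 64; the check fails.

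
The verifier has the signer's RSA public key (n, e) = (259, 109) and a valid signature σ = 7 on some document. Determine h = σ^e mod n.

σ^2 ≡ 7^2 = 49
σ^4 ≡ 49^2 = 2401 ≡ 70
σ^8 ≡ 70^2 = 4900 ≡ 238
σ^16 ≡ 238^2 = 56644 ≡ 182
σ^32 ≡ 182^2 = 33124 ≡ 231
σ^64 ≡ 231^2 = 53361 ≡ 7
109 = 64 + 32 + 8 + 4 + 1, so σ^109 ≡ 7·231·238·70·7 ≡ 7 (mod 259)

7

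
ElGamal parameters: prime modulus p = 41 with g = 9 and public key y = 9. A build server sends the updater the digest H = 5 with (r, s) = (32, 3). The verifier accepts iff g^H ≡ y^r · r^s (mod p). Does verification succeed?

passes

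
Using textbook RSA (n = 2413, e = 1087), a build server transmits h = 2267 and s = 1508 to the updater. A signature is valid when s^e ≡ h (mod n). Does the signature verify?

does not verify

s^2 ≡ 1508^2 = 2274064 ≡ 1018
s^4 ≡ 1018^2 = 1036324 ≡ 1147
s^8 ≡ 1147^2 = 1315609 ≡ 524
s^16 ≡ 524^2 = 274576 ≡ 1907
s^32 ≡ 1907^2 = 3636649 ≡ 258
s^64 ≡ 258^2 = 66564 ≡ 1413
s^128 ≡ 1413^2 = 1996569 ≡ 1018
s^256 ≡ 1018^2 = 1036324 ≡ 1147
s^512 ≡ 1147^2 = 1315609 ≡ 524
s^1024 ≡ 524^2 = 274576 ≡ 1907
1087 = 1024 + 32 + 16 + 8 + 4 + 2 + 1, so s^1087 ≡ 1907·258·1907·524·1147·1018·1508 ≡ 1014 (mod 2413)
1014 ≠ 2267, so verification fails.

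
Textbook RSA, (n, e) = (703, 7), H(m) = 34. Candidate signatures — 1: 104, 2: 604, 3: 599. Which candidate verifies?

Candidate 1: Squares mod 703: 104^1≡104, 104^2≡271, 104^4≡329; 7 = 4 + 2 + 1, so 104^7 ≡ 329·271·104 ≡ 669 (mod 703)
Candidate 2: Squares mod 703: 604^1≡604, 604^2≡662, 604^4≡275; 7 = 4 + 2 + 1, so 604^7 ≡ 275·662·604 ≡ 564 (mod 703)
Candidate 3: Squares mod 703: 599^1≡599, 599^2≡271, 599^4≡329; 7 = 4 + 2 + 1, so 599^7 ≡ 329·271·599 ≡ 34 (mod 703)
  → matches H(m) = 34

3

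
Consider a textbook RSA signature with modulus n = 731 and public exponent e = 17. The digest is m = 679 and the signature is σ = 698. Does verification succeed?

fails

σ^2 ≡ 698^2 = 487204 ≡ 358
σ^4 ≡ 358^2 = 128164 ≡ 239
σ^8 ≡ 239^2 = 57121 ≡ 103
σ^16 ≡ 103^2 = 10609 ≡ 375
17 = 16 + 1, so σ^17 ≡ 375·698 ≡ 52 (mod 731)
σ^17 mod 731 = 52, but m = 679.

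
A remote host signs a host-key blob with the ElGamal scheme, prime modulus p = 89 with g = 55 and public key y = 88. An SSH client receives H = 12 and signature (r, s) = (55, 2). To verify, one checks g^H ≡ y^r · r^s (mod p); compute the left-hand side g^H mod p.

55^2 = 3025 ≡ 88
55^4 ≡ 88^2 = 7744 ≡ 1
55^8 ≡ 1^2 = 1
12 = 8 + 4, so 55^12 ≡ 1·1 ≡ 1 (mod 89)

1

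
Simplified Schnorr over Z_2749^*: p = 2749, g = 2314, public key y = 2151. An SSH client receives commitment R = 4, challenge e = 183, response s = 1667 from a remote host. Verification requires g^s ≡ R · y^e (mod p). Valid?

g^s mod p:
2314^2 = 5354596 ≡ 2293
2314^4 ≡ 2293^2 = 5257849 ≡ 1761
2314^8 ≡ 1761^2 = 3101121 ≡ 249
2314^16 ≡ 249^2 = 62001 ≡ 1523
2314^32 ≡ 1523^2 = 2319529 ≡ 2122
2314^64 ≡ 2122^2 = 4502884 ≡ 22
2314^128 ≡ 22^2 = 484
2314^256 ≡ 484^2 = 234256 ≡ 591
2314^512 ≡ 591^2 = 349281 ≡ 158
2314^1024 ≡ 158^2 = 24964 ≡ 223
1667 = 1024 + 512 + 128 + 2 + 1, so 2314^1667 ≡ 223·158·484·2293·2314 ≡ 2727 (mod 2749)
R · y^e mod p:
2151^2 = 4626801 ≡ 234
2151^4 ≡ 234^2 = 54756 ≡ 2525
2151^8 ≡ 2525^2 = 6375625 ≡ 694
2151^16 ≡ 694^2 = 481636 ≡ 561
2151^32 ≡ 561^2 = 314721 ≡ 1335
2151^64 ≡ 1335^2 = 1782225 ≡ 873
2151^128 ≡ 873^2 = 762129 ≡ 656
183 = 128 + 32 + 16 + 4 + 2 + 1, so 2151^183 ≡ 656·1335·561·2525·234·2151 ≡ 1369 (mod 2749)
4·1369 = 5476 ≡ 2727 (mod 2749)
2727 ≡ 2727 (mod 2749); signature holds.

yes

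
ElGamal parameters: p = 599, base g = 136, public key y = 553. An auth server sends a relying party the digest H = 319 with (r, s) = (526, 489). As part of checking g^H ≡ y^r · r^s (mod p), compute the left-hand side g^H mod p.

530

136^319 mod 599 = 530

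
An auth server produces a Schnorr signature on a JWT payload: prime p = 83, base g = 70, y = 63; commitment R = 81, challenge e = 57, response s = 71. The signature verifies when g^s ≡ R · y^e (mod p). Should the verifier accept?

accept

g^s mod p:
Squares mod 83: 70^1≡70, 70^2≡3, 70^4≡9, 70^8≡81, 70^16≡4, 70^32≡16, 70^64≡7
71 = 64 + 4 + 2 + 1, so 70^71 ≡ 7·9·3·70 ≡ 33 (mod 83)
R · y^e mod p:
Squares mod 83: 63^1≡63, 63^2≡68, 63^4≡59, 63^8≡78, 63^16≡25, 63^32≡44
57 = 32 + 16 + 8 + 1, so 63^57 ≡ 44·25·78·63 ≡ 25 (mod 83)
81·25 = 2025 ≡ 33 (mod 83)
33 ≡ 33 (mod 83); signature holds.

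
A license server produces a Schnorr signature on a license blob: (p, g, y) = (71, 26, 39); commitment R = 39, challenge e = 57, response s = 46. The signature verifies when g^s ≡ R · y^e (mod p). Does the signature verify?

does not verify

g^s mod p:
26^2 = 676 ≡ 37
26^4 ≡ 37^2 = 1369 ≡ 20
26^8 ≡ 20^2 = 400 ≡ 45
26^16 ≡ 45^2 = 2025 ≡ 37
26^32 ≡ 37^2 = 1369 ≡ 20
46 = 32 + 8 + 4 + 2, so 26^46 ≡ 20·45·20·37 ≡ 20 (mod 71)
R · y^e mod p:
39^2 = 1521 ≡ 30
39^4 ≡ 30^2 = 900 ≡ 48
39^8 ≡ 48^2 = 2304 ≡ 32
39^16 ≡ 32^2 = 1024 ≡ 30
39^32 ≡ 30^2 = 900 ≡ 48
57 = 32 + 16 + 8 + 1, so 39^57 ≡ 48·30·32·39 ≡ 39 (mod 71)
39·39 = 1521 ≡ 30 (mod 71)
20 ≠ 30; the check fails.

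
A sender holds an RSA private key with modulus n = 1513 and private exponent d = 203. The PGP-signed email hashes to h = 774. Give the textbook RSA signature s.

h^2 ≡ 774^2 = 599076 ≡ 1441
h^4 ≡ 1441^2 = 2076481 ≡ 645
h^8 ≡ 645^2 = 416025 ≡ 1463
h^16 ≡ 1463^2 = 2140369 ≡ 987
h^32 ≡ 987^2 = 974169 ≡ 1310
h^64 ≡ 1310^2 = 1716100 ≡ 358
h^128 ≡ 358^2 = 128164 ≡ 1072
203 = 128 + 64 + 8 + 2 + 1, so h^203 ≡ 1072·358·1463·1441·774 ≡ 1239 (mod 1513)

1239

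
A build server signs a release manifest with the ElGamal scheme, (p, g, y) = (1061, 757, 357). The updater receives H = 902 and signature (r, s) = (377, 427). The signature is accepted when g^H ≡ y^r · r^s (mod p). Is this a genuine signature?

Left side g^H mod p:
757^2 = 573049 ≡ 109
757^4 ≡ 109^2 = 11881 ≡ 210
757^8 ≡ 210^2 = 44100 ≡ 599
757^16 ≡ 599^2 = 358801 ≡ 183
757^32 ≡ 183^2 = 33489 ≡ 598
757^64 ≡ 598^2 = 357604 ≡ 47
757^128 ≡ 47^2 = 2209 ≡ 87
757^256 ≡ 87^2 = 7569 ≡ 142
757^512 ≡ 142^2 = 20164 ≡ 5
902 = 512 + 256 + 128 + 4 + 2, so 757^902 ≡ 5·142·87·210·109 ≡ 175 (mod 1061)
Right side y^r · r^s mod p:
357^2 = 127449 ≡ 129
357^4 ≡ 129^2 = 16641 ≡ 726
357^8 ≡ 726^2 = 527076 ≡ 820
357^16 ≡ 820^2 = 672400 ≡ 787
357^32 ≡ 787^2 = 619369 ≡ 806
357^64 ≡ 806^2 = 649636 ≡ 304
357^128 ≡ 304^2 = 92416 ≡ 109
357^256 ≡ 109^2 = 11881 ≡ 210
377 = 256 + 64 + 32 + 16 + 8 + 1, so 357^377 ≡ 210·304·806·787·820·357 ≡ 740 (mod 1061)
377^2 = 142129 ≡ 1016
377^4 ≡ 1016^2 = 1032256 ≡ 964
377^8 ≡ 964^2 = 929296 ≡ 921
377^16 ≡ 921^2 = 848241 ≡ 502
377^32 ≡ 502^2 = 252004 ≡ 547
377^64 ≡ 547^2 = 299209 ≡ 7
377^128 ≡ 7^2 = 49
377^256 ≡ 49^2 = 2401 ≡ 279
427 = 256 + 128 + 32 + 8 + 2 + 1, so 377^427 ≡ 279·49·547·921·1016·377 ≡ 839 (mod 1061)
740·839 = 620860 ≡ 175 (mod 1061)
175 ≡ 175 (mod 1061), so the signature is genuine.

genuine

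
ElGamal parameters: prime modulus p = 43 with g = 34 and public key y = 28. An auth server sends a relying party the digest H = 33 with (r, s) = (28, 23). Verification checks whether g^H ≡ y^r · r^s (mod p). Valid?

Left side g^H mod p:
Squares mod 43: 34^1≡34, 34^2≡38, 34^4≡25, 34^8≡23, 34^16≡13, 34^32≡40
33 = 32 + 1, so 34^33 ≡ 40·34 ≡ 27 (mod 43)
Right side y^r · r^s mod p:
Squares mod 43: 28^1≡28, 28^2≡10, 28^4≡14, 28^8≡24, 28^16≡17
28 = 16 + 8 + 4, so 28^28 ≡ 17·24·14 ≡ 36 (mod 43)
Squares mod 43: 28^1≡28, 28^2≡10, 28^4≡14, 28^8≡24, 28^16≡17
23 = 16 + 4 + 2 + 1, so 28^23 ≡ 17·14·10·28 ≡ 33 (mod 43)
36·33 = 1188 ≡ 27 (mod 43)
27 ≡ 27 (mod 43), so the signature is genuine.

yes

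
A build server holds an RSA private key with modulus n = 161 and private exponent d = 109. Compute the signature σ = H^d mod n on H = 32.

H^109 mod 161 = 18

18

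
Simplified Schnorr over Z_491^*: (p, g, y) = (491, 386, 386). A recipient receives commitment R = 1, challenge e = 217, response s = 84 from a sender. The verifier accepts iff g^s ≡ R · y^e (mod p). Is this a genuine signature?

genuine

g^s mod p:
386^2 = 148996 ≡ 223
386^4 ≡ 223^2 = 49729 ≡ 138
386^8 ≡ 138^2 = 19044 ≡ 386
386^16 ≡ 386^2 = 148996 ≡ 223
386^32 ≡ 223^2 = 49729 ≡ 138
386^64 ≡ 138^2 = 19044 ≡ 386
84 = 64 + 16 + 4, so 386^84 ≡ 386·223·138 ≡ 1 (mod 491)
R · y^e mod p:
386^2 = 148996 ≡ 223
386^4 ≡ 223^2 = 49729 ≡ 138
386^8 ≡ 138^2 = 19044 ≡ 386
386^16 ≡ 386^2 = 148996 ≡ 223
386^32 ≡ 223^2 = 49729 ≡ 138
386^64 ≡ 138^2 = 19044 ≡ 386
386^128 ≡ 386^2 = 148996 ≡ 223
217 = 128 + 64 + 16 + 8 + 1, so 386^217 ≡ 223·386·223·386·386 ≡ 1 (mod 491)
1·1 = 1 ≡ 1 (mod 491)
1 ≡ 1 (mod 491); signature holds.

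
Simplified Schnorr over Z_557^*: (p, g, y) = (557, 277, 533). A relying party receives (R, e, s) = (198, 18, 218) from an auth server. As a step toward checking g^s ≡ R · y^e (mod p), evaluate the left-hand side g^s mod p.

277^2 = 76729 ≡ 420
277^4 ≡ 420^2 = 176400 ≡ 388
277^8 ≡ 388^2 = 150544 ≡ 154
277^16 ≡ 154^2 = 23716 ≡ 322
277^32 ≡ 322^2 = 103684 ≡ 82
277^64 ≡ 82^2 = 6724 ≡ 40
277^128 ≡ 40^2 = 1600 ≡ 486
218 = 128 + 64 + 16 + 8 + 2, so 277^218 ≡ 486·40·322·154·420 ≡ 511 (mod 557)

511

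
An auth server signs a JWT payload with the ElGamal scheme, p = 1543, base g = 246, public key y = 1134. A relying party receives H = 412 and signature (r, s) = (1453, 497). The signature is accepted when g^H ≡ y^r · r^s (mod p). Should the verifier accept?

accept

Left side g^H mod p:
246^2 = 60516 ≡ 339
246^4 ≡ 339^2 = 114921 ≡ 739
246^8 ≡ 739^2 = 546121 ≡ 1442
246^16 ≡ 1442^2 = 2079364 ≡ 943
246^32 ≡ 943^2 = 889249 ≡ 481
246^64 ≡ 481^2 = 231361 ≡ 1454
246^128 ≡ 1454^2 = 2114116 ≡ 206
246^256 ≡ 206^2 = 42436 ≡ 775
412 = 256 + 128 + 16 + 8 + 4, so 246^412 ≡ 775·206·943·1442·739 ≡ 1056 (mod 1543)
Right side y^r · r^s mod p:
1134^2 = 1285956 ≡ 637
1134^4 ≡ 637^2 = 405769 ≡ 1503
1134^8 ≡ 1503^2 = 2259009 ≡ 57
1134^16 ≡ 57^2 = 3249 ≡ 163
1134^32 ≡ 163^2 = 26569 ≡ 338
1134^64 ≡ 338^2 = 114244 ≡ 62
1134^128 ≡ 62^2 = 3844 ≡ 758
1134^256 ≡ 758^2 = 574564 ≡ 568
1134^512 ≡ 568^2 = 322624 ≡ 137
1134^1024 ≡ 137^2 = 18769 ≡ 253
1453 = 1024 + 256 + 128 + 32 + 8 + 4 + 1, so 1134^1453 ≡ 253·568·758·338·57·1503·1134 ≡ 325 (mod 1543)
1453^2 = 2111209 ≡ 385
1453^4 ≡ 385^2 = 148225 ≡ 97
1453^8 ≡ 97^2 = 9409 ≡ 151
1453^16 ≡ 151^2 = 22801 ≡ 1199
1453^32 ≡ 1199^2 = 1437601 ≡ 1068
1453^64 ≡ 1068^2 = 1140624 ≡ 347
1453^128 ≡ 347^2 = 120409 ≡ 55
1453^256 ≡ 55^2 = 3025 ≡ 1482
497 = 256 + 128 + 64 + 32 + 16 + 1, so 1453^497 ≡ 1482·55·347·1068·1199·1453 ≡ 516 (mod 1543)
325·516 = 167700 ≡ 1056 (mod 1543)
1056 ≡ 1056 (mod 1543), so the signature is genuine.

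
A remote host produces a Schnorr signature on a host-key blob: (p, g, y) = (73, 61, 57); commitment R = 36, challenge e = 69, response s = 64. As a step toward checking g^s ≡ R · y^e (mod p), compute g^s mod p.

32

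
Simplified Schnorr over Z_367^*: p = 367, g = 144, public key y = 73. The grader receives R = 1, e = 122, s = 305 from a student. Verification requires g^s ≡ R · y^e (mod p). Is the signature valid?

valid

g^s mod p:
144^2 = 20736 ≡ 184
144^4 ≡ 184^2 = 33856 ≡ 92
144^8 ≡ 92^2 = 8464 ≡ 23
144^16 ≡ 23^2 = 529 ≡ 162
144^32 ≡ 162^2 = 26244 ≡ 187
144^64 ≡ 187^2 = 34969 ≡ 104
144^128 ≡ 104^2 = 10816 ≡ 173
144^256 ≡ 173^2 = 29929 ≡ 202
305 = 256 + 32 + 16 + 1, so 144^305 ≡ 202·187·162·144 ≡ 283 (mod 367)
R · y^e mod p:
73^2 = 5329 ≡ 191
73^4 ≡ 191^2 = 36481 ≡ 148
73^8 ≡ 148^2 = 21904 ≡ 251
73^16 ≡ 251^2 = 63001 ≡ 244
73^32 ≡ 244^2 = 59536 ≡ 82
73^64 ≡ 82^2 = 6724 ≡ 118
122 = 64 + 32 + 16 + 8 + 2, so 73^122 ≡ 118·82·244·251·191 ≡ 283 (mod 367)
1·283 = 283 ≡ 283 (mod 367)
283 ≡ 283 (mod 367); signature holds.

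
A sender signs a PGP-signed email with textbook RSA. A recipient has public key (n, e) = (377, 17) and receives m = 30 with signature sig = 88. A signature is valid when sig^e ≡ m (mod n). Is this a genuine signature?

genuine

sig^2 ≡ 88^2 = 7744 ≡ 204
sig^4 ≡ 204^2 = 41616 ≡ 146
sig^8 ≡ 146^2 = 21316 ≡ 204
sig^16 ≡ 204^2 = 41616 ≡ 146
17 = 16 + 1, so sig^17 ≡ 146·88 ≡ 30 (mod 377)
sig^17 mod 377 = 30 matches m.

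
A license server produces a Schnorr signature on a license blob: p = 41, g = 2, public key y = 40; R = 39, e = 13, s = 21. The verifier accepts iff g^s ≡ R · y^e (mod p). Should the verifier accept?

accept

g^s mod p:
2^2 = 4
2^4 ≡ 4^2 = 16
2^8 ≡ 16^2 = 256 ≡ 10
2^16 ≡ 10^2 = 100 ≡ 18
21 = 16 + 4 + 1, so 2^21 ≡ 18·16·2 ≡ 2 (mod 41)
R · y^e mod p:
40^2 = 1600 ≡ 1
40^4 ≡ 1^2 = 1
40^8 ≡ 1^2 = 1
13 = 8 + 4 + 1, so 40^13 ≡ 1·1·40 ≡ 40 (mod 41)
39·40 = 1560 ≡ 2 (mod 41)
2 ≡ 2 (mod 41); signature holds.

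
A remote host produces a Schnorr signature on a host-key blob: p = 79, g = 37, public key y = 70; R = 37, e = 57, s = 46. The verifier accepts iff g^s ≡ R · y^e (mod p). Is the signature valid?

g^s mod p:
37^46 mod 79 = 16
R · y^e mod p:
70^57 mod 79 = 41
37·41 = 1517 ≡ 16 (mod 79)
16 ≡ 16 (mod 79); signature holds.

valid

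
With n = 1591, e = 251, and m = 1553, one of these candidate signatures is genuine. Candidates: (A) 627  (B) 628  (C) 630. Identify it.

Candidate A: 627^251 mod 1591 = 203
Candidate B: 628^251 mod 1591 = 1553
  → matches m = 1553
Candidate C: 630^251 mod 1591 = 149

B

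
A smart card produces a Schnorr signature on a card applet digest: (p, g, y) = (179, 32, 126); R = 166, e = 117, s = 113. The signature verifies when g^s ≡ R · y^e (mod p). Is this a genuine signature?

g^s mod p:
32^113 mod 179 = 63
R · y^e mod p:
126^117 mod 179 = 64
166·64 = 10624 ≡ 63 (mod 179)
63 ≡ 63 (mod 179); signature holds.

genuine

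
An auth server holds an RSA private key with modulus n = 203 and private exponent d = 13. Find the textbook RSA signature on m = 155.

Squares mod 203: m^1≡155, m^2≡71, m^4≡169, m^8≡141
13 = 8 + 4 + 1, so m^13 ≡ 141·169·155 ≡ 113 (mod 203)

113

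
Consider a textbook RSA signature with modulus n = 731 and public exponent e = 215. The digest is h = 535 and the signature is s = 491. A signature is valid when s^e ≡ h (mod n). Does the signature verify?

s^2 ≡ 491^2 = 241081 ≡ 582
s^4 ≡ 582^2 = 338724 ≡ 271
s^8 ≡ 271^2 = 73441 ≡ 341
s^16 ≡ 341^2 = 116281 ≡ 52
s^32 ≡ 52^2 = 2704 ≡ 511
s^64 ≡ 511^2 = 261121 ≡ 154
s^128 ≡ 154^2 = 23716 ≡ 324
215 = 128 + 64 + 16 + 4 + 2 + 1, so s^215 ≡ 324·154·52·271·582·491 ≡ 535 (mod 731)
535 = h, so the signature checks out.

verifies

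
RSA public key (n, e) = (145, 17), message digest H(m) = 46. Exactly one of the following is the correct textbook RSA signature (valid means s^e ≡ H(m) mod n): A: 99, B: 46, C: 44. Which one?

B

Candidate A: Squares mod 145: 99^1≡99, 99^2≡86, 99^4≡1, 99^8≡1, 99^16≡1; 17 = 16 + 1, so 99^17 ≡ 1·99 ≡ 99 (mod 145)
Candidate B: Squares mod 145: 46^1≡46, 46^2≡86, 46^4≡1, 46^8≡1, 46^16≡1; 17 = 16 + 1, so 46^17 ≡ 1·46 ≡ 46 (mod 145)
  → matches H(m) = 46
Candidate C: Squares mod 145: 44^1≡44, 44^2≡51, 44^4≡136, 44^8≡81, 44^16≡36; 17 = 16 + 1, so 44^17 ≡ 36·44 ≡ 134 (mod 145)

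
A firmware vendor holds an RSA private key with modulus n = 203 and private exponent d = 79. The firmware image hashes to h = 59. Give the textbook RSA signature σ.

h^2 ≡ 59^2 = 3481 ≡ 30
h^4 ≡ 30^2 = 900 ≡ 88
h^8 ≡ 88^2 = 7744 ≡ 30
h^16 ≡ 30^2 = 900 ≡ 88
h^32 ≡ 88^2 = 7744 ≡ 30
h^64 ≡ 30^2 = 900 ≡ 88
79 = 64 + 8 + 4 + 2 + 1, so h^79 ≡ 88·30·88·30·59 ≡ 59 (mod 203)

59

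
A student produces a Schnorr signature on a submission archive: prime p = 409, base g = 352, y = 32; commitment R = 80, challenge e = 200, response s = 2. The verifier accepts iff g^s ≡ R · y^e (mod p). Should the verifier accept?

g^s mod p:
352^2 = 123904 ≡ 386
R · y^e mod p:
32^2 = 1024 ≡ 206
32^4 ≡ 206^2 = 42436 ≡ 309
32^8 ≡ 309^2 = 95481 ≡ 184
32^16 ≡ 184^2 = 33856 ≡ 318
32^32 ≡ 318^2 = 101124 ≡ 101
32^64 ≡ 101^2 = 10201 ≡ 385
32^128 ≡ 385^2 = 148225 ≡ 167
200 = 128 + 64 + 8, so 32^200 ≡ 167·385·184 ≡ 364 (mod 409)
80·364 = 29120 ≡ 81 (mod 409)
386 ≠ 81; the check fails.

reject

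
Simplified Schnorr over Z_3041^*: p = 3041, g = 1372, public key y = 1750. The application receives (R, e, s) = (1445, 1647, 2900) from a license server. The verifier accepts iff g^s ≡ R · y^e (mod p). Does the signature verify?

g^s mod p:
Squares mod 3041: 1372^1≡1372, 1372^2≡5, 1372^4≡25, 1372^8≡625, 1372^16≡1377, 1372^32≡1586, 1372^64≡489, 1372^128≡1923, 1372^256≡73, 1372^512≡2288, 1372^1024≡1383, 1372^2048≡2941
2900 = 2048 + 512 + 256 + 64 + 16 + 4, so 1372^2900 ≡ 2941·2288·73·489·1377·25 ≡ 2404 (mod 3041)
R · y^e mod p:
Squares mod 3041: 1750^1≡1750, 1750^2≡213, 1750^4≡2795, 1750^8≡2737, 1750^16≡1186, 1750^32≡1654, 1750^64≡1857, 1750^128≡2996, 1750^256≡2025, 1750^512≡1357, 1750^1024≡1644
1647 = 1024 + 512 + 64 + 32 + 8 + 4 + 2 + 1, so 1750^1647 ≡ 1644·1357·1857·1654·2737·2795·213·1750 ≡ 1312 (mod 3041)
1445·1312 = 1895840 ≡ 1297 (mod 3041)
2404 ≠ 1297; the check fails.

does not verify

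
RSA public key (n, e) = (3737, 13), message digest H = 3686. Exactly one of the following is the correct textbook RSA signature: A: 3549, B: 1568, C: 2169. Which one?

Candidate A: Squares mod 3737: 3549^1≡3549, 3549^2≡1711, 3549^4≡1450, 3549^8≡2306; 13 = 8 + 4 + 1, so 3549^13 ≡ 2306·1450·3549 ≡ 118 (mod 3737)
Candidate B: Squares mod 3737: 1568^1≡1568, 1568^2≡3415, 1568^4≡2785, 1568^8≡1950; 13 = 8 + 4 + 1, so 1568^13 ≡ 1950·2785·1568 ≡ 51 (mod 3737)
Candidate C: Squares mod 3737: 2169^1≡2169, 2169^2≡3415, 2169^4≡2785, 2169^8≡1950; 13 = 8 + 4 + 1, so 2169^13 ≡ 1950·2785·2169 ≡ 3686 (mod 3737)
  → matches H = 3686

C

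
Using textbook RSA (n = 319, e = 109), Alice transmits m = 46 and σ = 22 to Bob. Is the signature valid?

invalid

Squares mod 319: σ^1≡22, σ^2≡165, σ^4≡110, σ^8≡297, σ^16≡165, σ^32≡110, σ^64≡297
109 = 64 + 32 + 8 + 4 + 1, so σ^109 ≡ 297·110·297·110·22 ≡ 209 (mod 319)
σ^109 mod 319 = 209, but m = 46.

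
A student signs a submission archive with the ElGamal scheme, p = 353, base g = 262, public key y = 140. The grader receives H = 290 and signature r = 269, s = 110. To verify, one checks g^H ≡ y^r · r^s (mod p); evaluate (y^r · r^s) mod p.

171

140^2 = 19600 ≡ 185
140^4 ≡ 185^2 = 34225 ≡ 337
140^8 ≡ 337^2 = 113569 ≡ 256
140^16 ≡ 256^2 = 65536 ≡ 231
140^32 ≡ 231^2 = 53361 ≡ 58
140^64 ≡ 58^2 = 3364 ≡ 187
140^128 ≡ 187^2 = 34969 ≡ 22
140^256 ≡ 22^2 = 484 ≡ 131
269 = 256 + 8 + 4 + 1, so 140^269 ≡ 131·256·337·140 ≡ 231 (mod 353)
269^2 = 72361 ≡ 349
269^4 ≡ 349^2 = 121801 ≡ 16
269^8 ≡ 16^2 = 256
269^16 ≡ 256^2 = 65536 ≡ 231
269^32 ≡ 231^2 = 53361 ≡ 58
269^64 ≡ 58^2 = 3364 ≡ 187
110 = 64 + 32 + 8 + 4 + 2, so 269^110 ≡ 187·58·256·16·349 ≡ 42 (mod 353)
y^r · r^s ≡ 231·42 = 9702 ≡ 171 (mod 353)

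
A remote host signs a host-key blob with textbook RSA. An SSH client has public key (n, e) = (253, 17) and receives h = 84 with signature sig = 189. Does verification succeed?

passes

Squares mod 253: sig^1≡189, sig^2≡48, sig^4≡27, sig^8≡223, sig^16≡141
17 = 16 + 1, so sig^17 ≡ 141·189 ≡ 84 (mod 253)
Since 84 equals the digest 84, verification succeeds.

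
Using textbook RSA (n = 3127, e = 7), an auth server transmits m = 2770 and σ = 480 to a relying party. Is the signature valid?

valid

σ^7 mod 3127 = 2770
σ^7 mod 3127 = 2770 matches m.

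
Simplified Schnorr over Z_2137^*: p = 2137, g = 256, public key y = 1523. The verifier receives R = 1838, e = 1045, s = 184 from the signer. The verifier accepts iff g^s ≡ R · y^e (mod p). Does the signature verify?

g^s mod p:
Squares mod 2137: 256^1≡256, 256^2≡1426, 256^4≡1189, 256^8≡1164, 256^16≡38, 256^32≡1444, 256^64≡1561, 256^128≡541
184 = 128 + 32 + 16 + 8, so 256^184 ≡ 541·1444·38·1164 ≡ 239 (mod 2137)
R · y^e mod p:
Squares mod 2137: 1523^1≡1523, 1523^2≡884, 1523^4≡1451, 1523^8≡456, 1523^16≡647, 1523^32≡1894, 1523^64≡1350, 1523^128≡1776, 1523^256≡2101, 1523^512≡1296, 1523^1024≡2071
1045 = 1024 + 16 + 4 + 1, so 1523^1045 ≡ 2071·647·1451·1523 ≡ 1759 (mod 2137)
1838·1759 = 3233042 ≡ 1898 (mod 2137)
239 ≠ 1898; the check fails.

does not verify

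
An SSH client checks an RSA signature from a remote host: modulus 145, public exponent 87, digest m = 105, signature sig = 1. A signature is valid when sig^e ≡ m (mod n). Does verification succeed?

fails

Squares mod 145: sig^1≡1, sig^2≡1, sig^4≡1, sig^8≡1, sig^16≡1, sig^32≡1, sig^64≡1
87 = 64 + 16 + 4 + 2 + 1, so sig^87 ≡ 1·1·1·1·1 ≡ 1 (mod 145)
The recovered value 1 does not match the digest 105.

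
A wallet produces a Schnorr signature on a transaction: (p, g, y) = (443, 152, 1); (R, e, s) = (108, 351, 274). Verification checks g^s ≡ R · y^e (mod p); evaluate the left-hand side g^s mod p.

108

152^2 = 23104 ≡ 68
152^4 ≡ 68^2 = 4624 ≡ 194
152^8 ≡ 194^2 = 37636 ≡ 424
152^16 ≡ 424^2 = 179776 ≡ 361
152^32 ≡ 361^2 = 130321 ≡ 79
152^64 ≡ 79^2 = 6241 ≡ 39
152^128 ≡ 39^2 = 1521 ≡ 192
152^256 ≡ 192^2 = 36864 ≡ 95
274 = 256 + 16 + 2, so 152^274 ≡ 95·361·68 ≡ 108 (mod 443)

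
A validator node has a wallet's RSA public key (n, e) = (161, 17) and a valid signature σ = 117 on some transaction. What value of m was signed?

σ^2 ≡ 117^2 = 13689 ≡ 4
σ^4 ≡ 4^2 = 16
σ^8 ≡ 16^2 = 256 ≡ 95
σ^16 ≡ 95^2 = 9025 ≡ 9
17 = 16 + 1, so σ^17 ≡ 9·117 ≡ 87 (mod 161)

87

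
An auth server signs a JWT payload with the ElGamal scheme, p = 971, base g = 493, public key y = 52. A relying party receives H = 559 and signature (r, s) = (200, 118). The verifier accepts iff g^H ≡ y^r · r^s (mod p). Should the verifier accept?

reject

Left side g^H mod p:
493^559 mod 971 = 713
Right side y^r · r^s mod p:
52^200 mod 971 = 13
200^118 mod 971 = 733
13·733 = 9529 ≡ 790 (mod 971)
713 ≠ 790, so verification fails.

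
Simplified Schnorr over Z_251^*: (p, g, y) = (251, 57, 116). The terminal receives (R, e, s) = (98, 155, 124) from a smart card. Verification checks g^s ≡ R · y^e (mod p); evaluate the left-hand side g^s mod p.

57^2 = 3249 ≡ 237
57^4 ≡ 237^2 = 56169 ≡ 196
57^8 ≡ 196^2 = 38416 ≡ 13
57^16 ≡ 13^2 = 169
57^32 ≡ 169^2 = 28561 ≡ 198
57^64 ≡ 198^2 = 39204 ≡ 48
124 = 64 + 32 + 16 + 8 + 4, so 57^124 ≡ 48·198·169·13·196 ≡ 22 (mod 251)

22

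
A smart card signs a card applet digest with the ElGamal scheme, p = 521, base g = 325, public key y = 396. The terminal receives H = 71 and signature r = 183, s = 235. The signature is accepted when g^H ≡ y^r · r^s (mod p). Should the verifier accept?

accept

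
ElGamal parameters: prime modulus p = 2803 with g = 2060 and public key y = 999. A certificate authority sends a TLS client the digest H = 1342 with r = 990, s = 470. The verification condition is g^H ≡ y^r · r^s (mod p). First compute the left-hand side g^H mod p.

797

2060^2 = 4243600 ≡ 2661
2060^4 ≡ 2661^2 = 7080921 ≡ 543
2060^8 ≡ 543^2 = 294849 ≡ 534
2060^16 ≡ 534^2 = 285156 ≡ 2053
2060^32 ≡ 2053^2 = 4214809 ≡ 1900
2060^64 ≡ 1900^2 = 3610000 ≡ 2539
2060^128 ≡ 2539^2 = 6446521 ≡ 2424
2060^256 ≡ 2424^2 = 5875776 ≡ 688
2060^512 ≡ 688^2 = 473344 ≡ 2440
2060^1024 ≡ 2440^2 = 5953600 ≡ 28
1342 = 1024 + 256 + 32 + 16 + 8 + 4 + 2, so 2060^1342 ≡ 28·688·1900·2053·534·543·2661 ≡ 797 (mod 2803)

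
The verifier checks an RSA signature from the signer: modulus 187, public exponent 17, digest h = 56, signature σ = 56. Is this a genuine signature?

genuine

Squares mod 187: σ^1≡56, σ^2≡144, σ^4≡166, σ^8≡67, σ^16≡1
17 = 16 + 1, so σ^17 ≡ 1·56 ≡ 56 (mod 187)
Since 56 equals the digest 56, verification succeeds.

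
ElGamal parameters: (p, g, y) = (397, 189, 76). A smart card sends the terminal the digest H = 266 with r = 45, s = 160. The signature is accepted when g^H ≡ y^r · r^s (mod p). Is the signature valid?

Left side g^H mod p:
Squares mod 397: 189^1≡189, 189^2≡388, 189^4≡81, 189^8≡209, 189^16≡11, 189^32≡121, 189^64≡349, 189^128≡319, 189^256≡129
266 = 256 + 8 + 2, so 189^266 ≡ 129·209·388 ≡ 315 (mod 397)
Right side y^r · r^s mod p:
Squares mod 397: 76^1≡76, 76^2≡218, 76^4≡281, 76^8≡355, 76^16≡176, 76^32≡10
45 = 32 + 8 + 4 + 1, so 76^45 ≡ 10·355·281·76 ≡ 298 (mod 397)
Squares mod 397: 45^1≡45, 45^2≡40, 45^4≡12, 45^8≡144, 45^16≡92, 45^32≡127, 45^64≡249, 45^128≡69
160 = 128 + 32, so 45^160 ≡ 69·127 ≡ 29 (mod 397)
298·29 = 8642 ≡ 305 (mod 397)
315 ≠ 305, so verification fails.

invalid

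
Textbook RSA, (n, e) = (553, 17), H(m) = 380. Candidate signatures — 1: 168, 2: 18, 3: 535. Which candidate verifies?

2

Candidate 1: Squares mod 553: 168^1≡168, 168^2≡21, 168^4≡441, 168^8≡378, 168^16≡210; 17 = 16 + 1, so 168^17 ≡ 210·168 ≡ 441 (mod 553)
Candidate 2: Squares mod 553: 18^1≡18, 18^2≡324, 18^4≡459, 18^8≡541, 18^16≡144; 17 = 16 + 1, so 18^17 ≡ 144·18 ≡ 380 (mod 553)
  → matches H(m) = 380
Candidate 3: Squares mod 553: 535^1≡535, 535^2≡324, 535^4≡459, 535^8≡541, 535^16≡144; 17 = 16 + 1, so 535^17 ≡ 144·535 ≡ 173 (mod 553)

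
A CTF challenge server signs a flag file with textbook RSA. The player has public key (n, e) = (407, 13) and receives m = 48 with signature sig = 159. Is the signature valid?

valid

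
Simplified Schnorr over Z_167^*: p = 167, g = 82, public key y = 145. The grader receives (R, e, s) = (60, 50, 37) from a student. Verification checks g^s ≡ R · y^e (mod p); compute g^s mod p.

73

Squares mod 167: 82^1≡82, 82^2≡44, 82^4≡99, 82^8≡115, 82^16≡32, 82^32≡22
37 = 32 + 4 + 1, so 82^37 ≡ 22·99·82 ≡ 73 (mod 167)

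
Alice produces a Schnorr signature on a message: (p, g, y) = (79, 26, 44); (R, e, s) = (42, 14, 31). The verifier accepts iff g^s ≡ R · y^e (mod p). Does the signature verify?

g^s mod p:
26^2 = 676 ≡ 44
26^4 ≡ 44^2 = 1936 ≡ 40
26^8 ≡ 40^2 = 1600 ≡ 20
26^16 ≡ 20^2 = 400 ≡ 5
31 = 16 + 8 + 4 + 2 + 1, so 26^31 ≡ 5·20·40·44·26 ≡ 4 (mod 79)
R · y^e mod p:
44^2 = 1936 ≡ 40
44^4 ≡ 40^2 = 1600 ≡ 20
44^8 ≡ 20^2 = 400 ≡ 5
14 = 8 + 4 + 2, so 44^14 ≡ 5·20·40 ≡ 50 (mod 79)
42·50 = 2100 ≡ 46 (mod 79)
4 ≠ 46; the check fails.

does not verify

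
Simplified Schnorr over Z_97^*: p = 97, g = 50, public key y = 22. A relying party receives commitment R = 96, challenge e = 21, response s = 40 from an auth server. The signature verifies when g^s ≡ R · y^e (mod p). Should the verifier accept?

g^s mod p:
Squares mod 97: 50^1≡50, 50^2≡75, 50^4≡96, 50^8≡1, 50^16≡1, 50^32≡1
40 = 32 + 8, so 50^40 ≡ 1·1 ≡ 1 (mod 97)
R · y^e mod p:
Squares mod 97: 22^1≡22, 22^2≡96, 22^4≡1, 22^8≡1, 22^16≡1
21 = 16 + 4 + 1, so 22^21 ≡ 1·1·22 ≡ 22 (mod 97)
96·22 = 2112 ≡ 75 (mod 97)
1 ≠ 75; the check fails.

reject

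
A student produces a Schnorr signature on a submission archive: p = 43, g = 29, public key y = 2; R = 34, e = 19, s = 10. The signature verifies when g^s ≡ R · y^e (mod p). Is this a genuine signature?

genuine

g^s mod p:
29^2 = 841 ≡ 24
29^4 ≡ 24^2 = 576 ≡ 17
29^8 ≡ 17^2 = 289 ≡ 31
10 = 8 + 2, so 29^10 ≡ 31·24 ≡ 13 (mod 43)
R · y^e mod p:
2^2 = 4
2^4 ≡ 4^2 = 16
2^8 ≡ 16^2 = 256 ≡ 41
2^16 ≡ 41^2 = 1681 ≡ 4
19 = 16 + 2 + 1, so 2^19 ≡ 4·4·2 ≡ 32 (mod 43)
34·32 = 1088 ≡ 13 (mod 43)
13 ≡ 13 (mod 43); signature holds.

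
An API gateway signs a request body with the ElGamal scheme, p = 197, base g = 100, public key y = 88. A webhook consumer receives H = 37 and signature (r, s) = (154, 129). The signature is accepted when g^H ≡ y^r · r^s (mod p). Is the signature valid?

valid

Left side g^H mod p:
100^37 mod 197 = 37
Right side y^r · r^s mod p:
88^154 mod 197 = 104
154^129 mod 197 = 150
104·150 = 15600 ≡ 37 (mod 197)
37 ≡ 37 (mod 197), so the signature is genuine.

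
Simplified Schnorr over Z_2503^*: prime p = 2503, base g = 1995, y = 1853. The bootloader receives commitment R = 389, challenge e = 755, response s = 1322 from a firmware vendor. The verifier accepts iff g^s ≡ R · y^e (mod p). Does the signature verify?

g^s mod p:
1995^2 = 3980025 ≡ 255
1995^4 ≡ 255^2 = 65025 ≡ 2450
1995^8 ≡ 2450^2 = 6002500 ≡ 306
1995^16 ≡ 306^2 = 93636 ≡ 1025
1995^32 ≡ 1025^2 = 1050625 ≡ 1868
1995^64 ≡ 1868^2 = 3489424 ≡ 242
1995^128 ≡ 242^2 = 58564 ≡ 995
1995^256 ≡ 995^2 = 990025 ≡ 1340
1995^512 ≡ 1340^2 = 1795600 ≡ 949
1995^1024 ≡ 949^2 = 900601 ≡ 2024
1322 = 1024 + 256 + 32 + 8 + 2, so 1995^1322 ≡ 2024·1340·1868·306·255 ≡ 1348 (mod 2503)
R · y^e mod p:
1853^2 = 3433609 ≡ 1996
1853^4 ≡ 1996^2 = 3984016 ≡ 1743
1853^8 ≡ 1743^2 = 3038049 ≡ 1910
1853^16 ≡ 1910^2 = 3648100 ≡ 1229
1853^32 ≡ 1229^2 = 1510441 ≡ 1132
1853^64 ≡ 1132^2 = 1281424 ≡ 2391
1853^128 ≡ 2391^2 = 5716881 ≡ 29
1853^256 ≡ 29^2 = 841
1853^512 ≡ 841^2 = 707281 ≡ 1435
755 = 512 + 128 + 64 + 32 + 16 + 2 + 1, so 1853^755 ≡ 1435·29·2391·1132·1229·1996·1853 ≡ 109 (mod 2503)
389·109 = 42401 ≡ 2353 (mod 2503)
1348 ≠ 2353; the check fails.

does not verify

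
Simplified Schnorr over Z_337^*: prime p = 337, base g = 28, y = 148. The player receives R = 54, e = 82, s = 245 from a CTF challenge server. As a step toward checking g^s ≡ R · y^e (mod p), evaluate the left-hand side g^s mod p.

28^2 = 784 ≡ 110
28^4 ≡ 110^2 = 12100 ≡ 305
28^8 ≡ 305^2 = 93025 ≡ 13
28^16 ≡ 13^2 = 169
28^32 ≡ 169^2 = 28561 ≡ 253
28^64 ≡ 253^2 = 64009 ≡ 316
28^128 ≡ 316^2 = 99856 ≡ 104
245 = 128 + 64 + 32 + 16 + 4 + 1, so 28^245 ≡ 104·316·253·169·305·28 ≡ 283 (mod 337)

283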